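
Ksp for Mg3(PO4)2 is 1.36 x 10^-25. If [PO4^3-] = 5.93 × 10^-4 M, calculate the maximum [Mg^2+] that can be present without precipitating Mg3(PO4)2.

7.29 × 10^-7 M

Mg3(PO4)2(s) ⇌ 3 Mg^2+(aq) + 2 PO4^3-(aq)
Ksp = [Mg^2+]^3[PO4^3-]^2
Precipitation begins when Q = Ksp. With [PO4^3-] = 5.93 × 10^-4 M:
1.36 x 10^-25 = (5.93 × 10^-4)^2 × [Mg^2+]^3
[Mg^2+] = (1.36 x 10^-25 / 3.516 x 10^-7)^(1/3) = 7.29 × 10^-7 M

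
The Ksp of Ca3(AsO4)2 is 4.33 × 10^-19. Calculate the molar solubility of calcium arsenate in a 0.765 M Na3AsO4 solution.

Ca3(AsO4)2(s) ⇌ 3 Ca^2+ + 2 AsO4^3-
Ksp = [Ca^2+]^3[AsO4^3-]^2
Let s = moles of Ca3(AsO4)2 that dissolve per litre. [Ca^2+] = 3s, [AsO4^3-] = 0.765 + 2s ≈ 0.765 (since AsO4^3- from Na3AsO4 dominates).
Ksp ≈ (3s)^3 × (0.765)^2
s = 3.01 x 10^-7 M
Check: 2s = 6.0 × 10^-7 ≪ 0.765, so the approximation is valid.

s = 3.01e-7 M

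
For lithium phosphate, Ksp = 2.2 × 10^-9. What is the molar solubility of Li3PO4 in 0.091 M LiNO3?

Li3PO4(s) <=> 3 Li^+ + PO4^3-
Ksp = [Li^+]^3[PO4^3-]
If s mol/L dissolves here, [Li^+] = 0.091 + 3s ≈ 0.091, [PO4^3-] = s (common-ion effect: Li^+ is already 0.091 M).
Ksp ≈ (0.091)^3 × s
s = 2.9 x 10^-6 M
Check: 3s = 8.8 x 10^-6 ≪ 0.091, so the approximation is valid.

2.9 × 10^-6 M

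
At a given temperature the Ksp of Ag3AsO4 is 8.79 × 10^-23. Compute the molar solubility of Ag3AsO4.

Ag3AsO4(s) ⇌ 3 Ag^+ + AsO4^3-
Ksp = [Ag^+]^3[AsO4^3-]
Let s = molar solubility. Then [Ag^+] = 3s and [AsO4^3-] = s.
Substituting: Ksp = (3s)^3s = 27s^4
s = (8.79 × 10^-23 / 27)^(1/4) = 1.34 × 10^-6 M

s ≈ 1.34e-6 M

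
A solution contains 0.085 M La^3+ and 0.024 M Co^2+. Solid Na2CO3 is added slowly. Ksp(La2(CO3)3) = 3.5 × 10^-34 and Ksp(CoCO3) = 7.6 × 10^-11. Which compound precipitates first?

La2(CO3)3

Each salt begins to precipitate when Q = Ksp, i.e. when [CO3^2-] reaches its threshold.
For La2(CO3)3: 3.5 × 10^-34 = (0.085)^2 × [CO3^2-]^3  ⇒  [CO3^2-] = 3.6 × 10^-11 M.
For CoCO3: 7.6 × 10^-11 = 0.024 × [CO3^2-]  ⇒  [CO3^2-] = 3.2 x 10^-9 M.
The salt with the lower threshold [CO3^2-] precipitates first: La2(CO3)3.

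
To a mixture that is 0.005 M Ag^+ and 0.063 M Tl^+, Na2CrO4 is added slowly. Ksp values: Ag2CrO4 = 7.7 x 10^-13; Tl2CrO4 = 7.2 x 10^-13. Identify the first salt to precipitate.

Tl2CrO4

Each salt begins to precipitate when Q = Ksp, i.e. when [CrO4^2-] reaches its threshold.
For Ag2CrO4: 7.7 x 10^-13 = (0.005)^2 × [CrO4^2-]  ⇒  [CrO4^2-] = 3.1 × 10^-8 M.
For Tl2CrO4: 7.2 x 10^-13 = (0.063)^2 × [CrO4^2-]  ⇒  [CrO4^2-] = 1.8 x 10^-10 M.
The salt with the lower threshold [CrO4^2-] precipitates first: Tl2CrO4.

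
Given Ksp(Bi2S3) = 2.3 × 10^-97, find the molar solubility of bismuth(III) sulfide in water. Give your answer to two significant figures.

1.8 × 10^-20 M

Bi2S3(s) ⇌ 2 Bi^3+ + 3 S^2-
Ksp = [Bi^3+]^2[S^2-]^3
With molar solubility s: [Bi^3+] = 2s, [S^2-] = 3s.
So Ksp = (2s)^2 × (3s)^3 = 108s^5
s = (2.3 × 10^-97 / 108)^(1/5) = 1.8 × 10^-20 M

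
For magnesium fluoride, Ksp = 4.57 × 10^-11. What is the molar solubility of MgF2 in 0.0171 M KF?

MgF2(s) ⇌ Mg^2+(aq) + 2 F^-(aq)
Ksp = [Mg^2+][F^-]^2
Let s = moles of MgF2 that dissolve per litre. [Mg^2+] = s, [F^-] = 0.0171 + 2s ≈ 0.0171 (common-ion effect: F^- is already 0.0171 M).
Ksp ≈ s × (0.0171)^2
s = 1.56 x 10^-7 M
Check: 2s = 3.1 × 10^-7 ≪ 0.0171, so the approximation is valid.

1.56e-7 M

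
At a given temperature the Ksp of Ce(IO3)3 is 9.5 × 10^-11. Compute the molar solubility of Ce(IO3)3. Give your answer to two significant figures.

Ce(IO3)3(s) <=> Ce^3+(aq) + 3 IO3^-(aq)
Ksp = [Ce^3+][IO3^-]^3
If s mol/L of Ce(IO3)3 dissolves, [Ce^3+] = s and [IO3^-] = 3s.
So Ksp = s × (3s)^3 = 27s^4
s^4 = 9.5 × 10^-11 / 27, so s = 1.4 × 10^-3 M

1.4 × 10^-3 M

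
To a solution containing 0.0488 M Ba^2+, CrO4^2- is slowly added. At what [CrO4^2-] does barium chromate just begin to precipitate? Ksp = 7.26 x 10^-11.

[CrO4^2-] ≈ 1.49 x 10^-9 M

BaCrO4(s) ⇌ Ba^2+ + CrO4^2-
Ksp = [Ba^2+][CrO4^2-]
Precipitation begins when Q = Ksp. With [Ba^2+] = 0.0488 M:
7.26 x 10^-11 = (0.0488) × [CrO4^2-]
[CrO4^2-] = (7.26 x 10^-11 / 4.88 × 10^-2) = 1.49 × 10^-9 M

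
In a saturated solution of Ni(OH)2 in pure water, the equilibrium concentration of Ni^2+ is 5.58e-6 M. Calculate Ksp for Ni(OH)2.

Ksp = 6.95 × 10^-16

Ni(OH)2(s) ⇌ Ni^2+(aq) + 2 OH^-(aq)
Stoichiometry gives [OH^-] = (2/1)[Ni^2+] = 1.116 x 10^-5 M.
Ksp = [Ni^2+][OH^-]^2
Ksp = 5.58 × 10^-6 × (1.116 × 10^-5)^2 = 6.95 x 10^-16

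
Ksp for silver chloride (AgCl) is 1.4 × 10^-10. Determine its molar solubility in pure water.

s ≈ 1.2e-5 M

AgCl(s) ⇌ Ag^+ + Cl^-
Ksp = [Ag^+][Cl^-]
If s mol/L of AgCl dissolves, [Ag^+] = s and [Cl^-] = s.
Ksp = s^2
s = (1.4 × 10^-10)^(1/2) = 1.2 x 10^-5 M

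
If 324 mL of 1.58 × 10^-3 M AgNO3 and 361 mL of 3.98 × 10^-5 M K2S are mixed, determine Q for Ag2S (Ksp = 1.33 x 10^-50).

Total volume = 324 + 361 = 685 mL.
[Ag^+] = 1.58 x 10^-3 × (324/685) = 7.473 x 10^-4 M
[S^2-] = 3.98 × 10^-5 × (361/685) = 2.097 x 10^-5 M
Ag2S(s) ⇌ 2 Ag^+ + S^2-, so Q = [Ag^+]^2[S^2-]
Q = (7.473 × 10^-4)^2(2.097 × 10^-5) = 1.17 × 10^-11
Q > Ksp, so Ag2S will precipitate.

Q = 1.17 × 10^-11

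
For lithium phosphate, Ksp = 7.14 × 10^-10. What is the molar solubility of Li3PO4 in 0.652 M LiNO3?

Li3PO4(s) ⇌ 3 Li^+(aq) + PO4^3-(aq)
Ksp = [Li^+]^3[PO4^3-]
Let s = moles of Li3PO4 that dissolve per litre. [Li^+] = 0.652 + 3s ≈ 0.652, [PO4^3-] = s (since Li^+ from LiNO3 dominates).
Ksp ≈ (0.652)^3 × s
s = 2.58 x 10^-9 M
Check: 3s = 7.7 x 10^-9 ≪ 0.652, so the approximation is valid.

2.58 x 10^-9 M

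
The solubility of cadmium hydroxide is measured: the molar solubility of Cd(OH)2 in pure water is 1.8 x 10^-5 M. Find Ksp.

Ksp ≈ 2.3e-14

Cd(OH)2(s) ⇌ Cd^2+ + 2 OH^-
For each mole of Cd(OH)2 that dissolves: [Cd^2+] = s, [OH^-] = 2s.
Ksp = [Cd^2+][OH^-]^2
Substituting: Ksp = s(2s)^2 = 4s^3
Ksp = 4 × (1.8 x 10^-5)^3 = 2.3 x 10^-14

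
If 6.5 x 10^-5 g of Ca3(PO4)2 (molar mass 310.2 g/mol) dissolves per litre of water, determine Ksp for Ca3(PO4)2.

Molar solubility s = (6.5 × 10^-5 g/L) / (310.2 g/mol) = 2.10 × 10^-7 M.
Ca3(PO4)2(s) ⇌ 3 Ca^2+(aq) + 2 PO4^3-(aq)
For each mole of Ca3(PO4)2 that dissolves: [Ca^2+] = 3s, [PO4^3-] = 2s.
Ksp = [Ca^2+]^3[PO4^3-]^2
So Ksp = (3s)^3 × (2s)^2 = 108s^5
Ksp = 108 × (2.10 × 10^-7)^5 = 4.4 × 10^-32

4.4 × 10^-32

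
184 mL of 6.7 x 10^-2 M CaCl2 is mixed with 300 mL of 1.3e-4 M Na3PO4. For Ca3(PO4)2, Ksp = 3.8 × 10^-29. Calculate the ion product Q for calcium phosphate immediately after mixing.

Q = 1.1 × 10^-13

Total volume = 184 + 300 = 484 mL.
[Ca^2+] = 6.7 × 10^-2 × (184/484) = 2.55 x 10^-2 M
[PO4^3-] = 1.3 × 10^-4 × (300/484) = 8.06 × 10^-5 M
Ca3(PO4)2(s) ⇌ 3 Ca^2+(aq) + 2 PO4^3-(aq), so Q = [Ca^2+]^3[PO4^3-]^2
Q = (2.55 × 10^-2)^3(8.06 x 10^-5)^2 = 1.1 × 10^-13
Q > Ksp, so Ca3(PO4)2 will precipitate.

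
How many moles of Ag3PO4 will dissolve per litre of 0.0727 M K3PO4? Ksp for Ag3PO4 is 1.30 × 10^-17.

s ≈ 1.88e-6 M

Ag3PO4(s) <=> 3 Ag^+(aq) + PO4^3-(aq)
Ksp = [Ag^+]^3[PO4^3-]
Let s be the molar solubility in this solution. [Ag^+] = 3s, [PO4^3-] = 0.0727 + s ≈ 0.0727 (since PO4^3- from K3PO4 dominates).
Ksp ≈ (3s)^3 × 0.0727
s = 1.88 × 10^-6 M
Check: s = 1.9 × 10^-6 ≪ 0.0727, so the approximation is valid.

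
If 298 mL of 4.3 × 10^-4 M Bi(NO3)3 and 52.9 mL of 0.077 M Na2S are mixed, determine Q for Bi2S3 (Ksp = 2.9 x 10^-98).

Total volume = 298 + 52.9 = 350.9 mL.
[Bi^3+] = 4.3 × 10^-4 × (298/350.9) = 3.65 × 10^-4 M
[S^2-] = 7.7 × 10^-2 × (52.9/350.9) = 1.16 × 10^-2 M
Bi2S3(s) ⇌ 2 Bi^3+(aq) + 3 S^2-(aq), so Q = [Bi^3+]^2[S^2-]^3
Q = (3.65 × 10^-4)^2(1.16 x 10^-2)^3 = 2.1 × 10^-13
Q > Ksp, so Bi2S3 will precipitate.

2.1e-13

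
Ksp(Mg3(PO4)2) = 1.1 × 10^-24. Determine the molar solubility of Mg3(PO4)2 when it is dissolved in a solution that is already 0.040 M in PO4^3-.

s = 2.9 × 10^-8 M

Mg3(PO4)2(s) ⇌ 3 Mg^2+ + 2 PO4^3-
Ksp = [Mg^2+]^3[PO4^3-]^2
If s mol/L dissolves here, [Mg^2+] = 3s, [PO4^3-] = 0.040 + 2s ≈ 0.040 (common-ion effect: PO4^3- is already 0.040 M).
Ksp ≈ (3s)^3 × (0.040)^2
s = 2.9 × 10^-8 M
Check: 2s = 5.9 × 10^-8 ≪ 0.040, so the approximation is valid.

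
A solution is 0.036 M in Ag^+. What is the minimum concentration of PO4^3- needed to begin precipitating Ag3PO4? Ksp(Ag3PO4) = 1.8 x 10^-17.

Ag3PO4(s) ⇌ 3 Ag^+ + PO4^3-
Ksp = [Ag^+]^3[PO4^3-]
Precipitation begins when Q = Ksp. With [Ag^+] = 0.036 M:
1.8 x 10^-17 = (0.036)^3 × [PO4^3-]
[PO4^3-] = (1.8 x 10^-17 / 4.67 × 10^-5) = 3.9 × 10^-13 M

[PO4^3-] = 3.9 × 10^-13 M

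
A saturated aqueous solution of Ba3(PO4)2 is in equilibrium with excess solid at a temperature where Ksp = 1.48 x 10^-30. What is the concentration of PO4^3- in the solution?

Ba3(PO4)2(s) ⇌ 3 Ba^2+(aq) + 2 PO4^3-(aq)
Ksp = [Ba^2+]^3[PO4^3-]^2
Let s = molar solubility. Then [Ba^2+] = 3s and [PO4^3-] = 2s.
Substituting: Ksp = (3s)^3(2s)^2 = 108s^5
Solving, s = (1.48 x 10^-30/108)^(1/5) = 4.240 × 10^-7 M
[PO4^3-] = 2s = 8.48 × 10^-7 M

[PO4^3-] = 8.48 × 10^-7 M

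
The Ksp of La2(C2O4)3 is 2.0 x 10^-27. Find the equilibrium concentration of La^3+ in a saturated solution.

[La^3+] = 3.6e-6 M

La2(C2O4)3(s) ⇌ 2 La^3+ + 3 C2O4^2-
Ksp = [La^3+]^2[C2O4^2-]^3
With molar solubility s: [La^3+] = 2s, [C2O4^2-] = 3s.
Ksp = (2s)^2(3s)^3 = 108s^5
Solving, s = (2.0 x 10^-27/108)^(1/5) = 1.79 x 10^-6 M
[La^3+] = 2s = 3.6 × 10^-6 M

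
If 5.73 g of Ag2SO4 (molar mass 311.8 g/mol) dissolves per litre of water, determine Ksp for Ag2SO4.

Molar solubility s = (5.73 g/L) / (311.8 g/mol) = 1.838 × 10^-2 M.
Ag2SO4(s) ⇌ 2 Ag^+ + SO4^2-
Let s = molar solubility. Then [Ag^+] = 2s and [SO4^2-] = s.
Ksp = [Ag^+]^2[SO4^2-]
Substituting: Ksp = (2s)^2s = 4s^3
With s = 1.838 × 10^-2: Ksp = 2.48 × 10^-5

Ksp ≈ 2.48 × 10^-5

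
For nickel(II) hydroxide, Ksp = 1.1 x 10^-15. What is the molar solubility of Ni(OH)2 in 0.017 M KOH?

s = 3.8 × 10^-12 M

Ni(OH)2(s) ⇌ Ni^2+ + 2 OH^-
Ksp = [Ni^2+][OH^-]^2
Let s = moles of Ni(OH)2 that dissolve per litre. [Ni^2+] = s, [OH^-] = 0.017 + 2s ≈ 0.017 (common-ion effect: OH^- is already 0.017 M).
Ksp ≈ s × (0.017)^2
s = 3.8 × 10^-12 M
Check: 2s = 7.6 x 10^-12 ≪ 0.017, so the approximation is valid.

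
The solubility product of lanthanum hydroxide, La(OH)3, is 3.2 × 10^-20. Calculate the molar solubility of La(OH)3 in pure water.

La(OH)3(s) ⇌ La^3+(aq) + 3 OH^-(aq)
Ksp = [La^3+][OH^-]^3
If s mol/L of La(OH)3 dissolves, [La^3+] = s and [OH^-] = 3s.
Ksp = s(3s)^3 = 27s^4
s^4 = 3.2 × 10^-20 / 27, so s = 5.9 × 10^-6 M

s ≈ 5.9 × 10^-6 M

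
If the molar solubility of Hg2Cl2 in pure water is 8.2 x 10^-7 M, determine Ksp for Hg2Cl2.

Hg2Cl2(s) ⇌ Hg2^2+(aq) + 2 Cl^-(aq)
If s mol/L of Hg2Cl2 dissolves, [Hg2^2+] = s and [Cl^-] = 2s.
Ksp = [Hg2^2+][Cl^-]^2
Ksp = s(2s)^2 = 4s^3
Ksp = 4 × (8.2 x 10^-7)^3 = 2.2 x 10^-18

2.2 × 10^-18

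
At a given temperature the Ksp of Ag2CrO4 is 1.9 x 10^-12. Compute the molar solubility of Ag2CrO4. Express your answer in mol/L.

s ≈ 7.8 × 10^-5 M

Ag2CrO4(s) <=> 2 Ag^+(aq) + CrO4^2-(aq)
Ksp = [Ag^+]^2[CrO4^2-]
For each mole of Ag2CrO4 that dissolves: [Ag^+] = 2s, [CrO4^2-] = s.
Substituting: Ksp = (2s)^2s = 4s^3
s = (1.9 x 10^-12 / 4)^(1/3) = 7.8 x 10^-5 M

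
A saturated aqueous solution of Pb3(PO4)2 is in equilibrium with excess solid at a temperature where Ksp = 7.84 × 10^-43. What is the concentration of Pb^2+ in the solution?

Pb3(PO4)2(s) <=> 3 Pb^2+(aq) + 2 PO4^3-(aq)
Ksp = [Pb^2+]^3[PO4^3-]^2
Let s = molar solubility. Then [Pb^2+] = 3s and [PO4^3-] = 2s.
Ksp = (3s)^3(2s)^2 = 108s^5
s = (7.84 × 10^-43 / 108)^(1/5) = 1.487 × 10^-9 M
[Pb^2+] = 3s = 4.46 × 10^-9 M

[Pb^2+] = 4.46e-9 M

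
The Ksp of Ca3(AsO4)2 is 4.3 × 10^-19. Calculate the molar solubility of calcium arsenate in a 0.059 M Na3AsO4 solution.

Ca3(AsO4)2(s) ⇌ 3 Ca^2+(aq) + 2 AsO4^3-(aq)
Ksp = [Ca^2+]^3[AsO4^3-]^2
Let s be the molar solubility in this solution. [Ca^2+] = 3s, [AsO4^3-] = 0.059 + 2s ≈ 0.059 (common-ion effect: AsO4^3- is already 0.059 M).
Ksp ≈ (3s)^3 × (0.059)^2
s = 1.7 × 10^-6 M
Check: 2s = 3.3 × 10^-6 ≪ 0.059, so the approximation is valid.

s = 1.7e-6 M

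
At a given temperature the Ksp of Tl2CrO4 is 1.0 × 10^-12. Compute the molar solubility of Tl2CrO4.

Tl2CrO4(s) ⇌ 2 Tl^+ + CrO4^2-
Ksp = [Tl^+]^2[CrO4^2-]
For each mole of Tl2CrO4 that dissolves: [Tl^+] = 2s, [CrO4^2-] = s.
Ksp = (2s)^2s = 4s^3
Solving, s = (1.0 × 10^-12/4)^(1/3) = 6.3 × 10^-5 M

s ≈ 6.3e-5 M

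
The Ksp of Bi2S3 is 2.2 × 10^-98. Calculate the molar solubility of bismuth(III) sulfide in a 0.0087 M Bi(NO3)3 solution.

2.2 x 10^-32 M

Bi2S3(s) ⇌ 2 Bi^3+ + 3 S^2-
Ksp = [Bi^3+]^2[S^2-]^3
Let s = moles of Bi2S3 that dissolve per litre. [Bi^3+] = 0.0087 + 2s ≈ 0.0087, [S^2-] = 3s (common-ion effect: Bi^3+ is already 0.0087 M).
Ksp ≈ (0.0087)^2 × (3s)^3
s = 2.2 × 10^-32 M
Check: 2s = 4.4 × 10^-32 ≪ 0.0087, so the approximation is valid.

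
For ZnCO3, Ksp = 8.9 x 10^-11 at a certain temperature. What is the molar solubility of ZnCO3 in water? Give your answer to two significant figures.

ZnCO3(s) ⇌ Zn^2+(aq) + CO3^2-(aq)
Ksp = [Zn^2+][CO3^2-]
Let s = molar solubility. Then [Zn^2+] = s and [CO3^2-] = s.
Ksp = (s)(s) = s^2
s = (8.9 x 10^-11)^(1/2) = 9.4 x 10^-6 M

s ≈ 9.4 × 10^-6 M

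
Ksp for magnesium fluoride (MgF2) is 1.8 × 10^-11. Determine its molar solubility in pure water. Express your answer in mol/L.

s ≈ 1.7 x 10^-4 M

MgF2(s) <=> Mg^2+(aq) + 2 F^-(aq)
Ksp = [Mg^2+][F^-]^2
With molar solubility s: [Mg^2+] = s, [F^-] = 2s.
So Ksp = s × (2s)^2 = 4s^3
Solving, s = (1.8 × 10^-11/4)^(1/3) = 1.7 × 10^-4 M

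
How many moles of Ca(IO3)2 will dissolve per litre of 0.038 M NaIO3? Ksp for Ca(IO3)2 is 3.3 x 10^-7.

s = 2.3e-4 M

Ca(IO3)2(s) <=> Ca^2+(aq) + 2 IO3^-(aq)
Ksp = [Ca^2+][IO3^-]^2
If s mol/L dissolves here, [Ca^2+] = s, [IO3^-] = 0.038 + 2s ≈ 0.038 (Ksp is small, so little additional dissolves).
Ksp ≈ s × (0.038)^2
s = 2.3 × 10^-4 M
Check: 2s = 4.6 × 10^-4 ≪ 0.038, so the approximation is valid.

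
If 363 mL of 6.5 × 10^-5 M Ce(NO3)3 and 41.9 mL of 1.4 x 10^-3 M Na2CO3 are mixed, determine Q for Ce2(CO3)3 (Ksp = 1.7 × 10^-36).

Q = 1.0 x 10^-20

Total volume = 363 + 41.9 = 404.9 mL.
[Ce^3+] = 6.5 × 10^-5 × (363/404.9) = 5.83 × 10^-5 M
[CO3^2-] = 1.4 × 10^-3 × (41.9/404.9) = 1.45 × 10^-4 M
Ce2(CO3)3(s) <=> 2 Ce^3+ + 3 CO3^2-, so Q = [Ce^3+]^2[CO3^2-]^3
Q = (5.83 x 10^-5)^2(1.45 x 10^-4)^3 = 1.0 x 10^-20
Q > Ksp, so Ce2(CO3)3 will precipitate.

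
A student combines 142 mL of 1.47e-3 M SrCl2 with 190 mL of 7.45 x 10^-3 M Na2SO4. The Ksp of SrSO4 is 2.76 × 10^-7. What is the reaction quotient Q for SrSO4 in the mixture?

Total volume = 142 + 190 = 332 mL.
[Sr^2+] = 1.47 × 10^-3 × (142/332) = 6.287 × 10^-4 M
[SO4^2-] = 7.45 × 10^-3 × (190/332) = 4.264 × 10^-3 M
SrSO4(s) <=> Sr^2+(aq) + SO4^2-(aq), so Q = [Sr^2+][SO4^2-]
Q = (6.287 × 10^-4)(4.264 x 10^-3) = 2.68 × 10^-6
Q > Ksp, so SrSO4 will precipitate.

2.68e-6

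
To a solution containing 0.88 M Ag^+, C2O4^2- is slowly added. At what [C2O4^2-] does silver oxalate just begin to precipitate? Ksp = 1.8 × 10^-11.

2.3 × 10^-11 M

Ag2C2O4(s) ⇌ 2 Ag^+ + C2O4^2-
Ksp = [Ag^+]^2[C2O4^2-]
Precipitation begins when Q = Ksp. With [Ag^+] = 0.88 M:
1.8 × 10^-11 = (0.88)^2 × [C2O4^2-]
[C2O4^2-] = (1.8 × 10^-11 / 7.74 x 10^-1) = 2.3 × 10^-11 M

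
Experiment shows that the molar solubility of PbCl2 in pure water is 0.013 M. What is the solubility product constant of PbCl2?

Ksp = 8.8 × 10^-6

PbCl2(s) ⇌ Pb^2+(aq) + 2 Cl^-(aq)
With molar solubility s: [Pb^2+] = s, [Cl^-] = 2s.
Ksp = [Pb^2+][Cl^-]^2
Substituting: Ksp = s(2s)^2 = 4s^3
Ksp = 4 × (1.3 × 10^-2)^3 = 8.8 × 10^-6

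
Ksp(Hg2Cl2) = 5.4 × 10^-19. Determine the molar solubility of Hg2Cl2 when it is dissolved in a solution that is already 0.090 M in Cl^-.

s ≈ 6.7 x 10^-17 M

Hg2Cl2(s) ⇌ Hg2^2+(aq) + 2 Cl^-(aq)
Ksp = [Hg2^2+][Cl^-]^2
Let s be the molar solubility in this solution. [Hg2^2+] = s, [Cl^-] = 0.090 + 2s ≈ 0.090 (since the Cl^- already present dominates).
Ksp ≈ s × (0.090)^2
s = 6.7 × 10^-17 M
Check: 2s = 1.3 × 10^-16 ≪ 0.090, so the approximation is valid.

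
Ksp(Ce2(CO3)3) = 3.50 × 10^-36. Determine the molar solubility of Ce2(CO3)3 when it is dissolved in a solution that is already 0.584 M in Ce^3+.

7.24 x 10^-13 M

Ce2(CO3)3(s) ⇌ 2 Ce^3+(aq) + 3 CO3^2-(aq)
Ksp = [Ce^3+]^2[CO3^2-]^3
If s mol/L dissolves here, [Ce^3+] = 0.584 + 2s ≈ 0.584, [CO3^2-] = 3s (Ksp is small, so little additional dissolves).
Ksp ≈ (0.584)^2 × (3s)^3
s = 7.24 × 10^-13 M
Check: 2s = 1.4 x 10^-12 ≪ 0.584, so the approximation is valid.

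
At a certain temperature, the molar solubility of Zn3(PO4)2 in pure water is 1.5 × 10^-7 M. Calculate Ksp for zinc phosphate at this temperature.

Zn3(PO4)2(s) ⇌ 3 Zn^2+(aq) + 2 PO4^3-(aq)
Let s = molar solubility. Then [Zn^2+] = 3s and [PO4^3-] = 2s.
Ksp = [Zn^2+]^3[PO4^3-]^2
Ksp = (3s)^3(2s)^2 = 108s^5
Ksp = 108 × (1.5 × 10^-7)^5 = 8.2 × 10^-33

8.2e-33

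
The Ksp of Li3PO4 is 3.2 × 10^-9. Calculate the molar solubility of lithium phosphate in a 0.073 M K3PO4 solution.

Li3PO4(s) ⇌ 3 Li^+ + PO4^3-
Ksp = [Li^+]^3[PO4^3-]
Let s be the molar solubility in this solution. [Li^+] = 3s, [PO4^3-] = 0.073 + s ≈ 0.073 (common-ion effect: PO4^3- is already 0.073 M).
Ksp ≈ (3s)^3 × 0.073
s = 1.2 x 10^-3 M
Check: s = 1.2 × 10^-3 ≪ 0.073, so the approximation is valid.

s ≈ 1.2 x 10^-3 M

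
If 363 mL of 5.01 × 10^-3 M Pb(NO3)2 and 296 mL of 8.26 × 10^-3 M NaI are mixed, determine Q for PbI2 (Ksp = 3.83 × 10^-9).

Total volume = 363 + 296 = 659 mL.
[Pb^2+] = 5.01 x 10^-3 × (363/659) = 2.760 × 10^-3 M
[I^-] = 8.26 × 10^-3 × (296/659) = 3.710 x 10^-3 M
PbI2(s) ⇌ Pb^2+ + 2 I^-, so Q = [Pb^2+][I^-]^2
Q = (2.760 × 10^-3)(3.710 × 10^-3)^2 = 3.80 x 10^-8
Q > Ksp, so PbI2 will precipitate.

3.80 x 10^-8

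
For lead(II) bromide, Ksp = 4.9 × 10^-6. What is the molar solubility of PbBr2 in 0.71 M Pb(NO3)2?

1.3 × 10^-3 M

PbBr2(s) ⇌ Pb^2+ + 2 Br^-
Ksp = [Pb^2+][Br^-]^2
If s mol/L dissolves here, [Pb^2+] = 0.71 + s ≈ 0.71, [Br^-] = 2s (since Pb^2+ from Pb(NO3)2 dominates).
Ksp ≈ 0.71 × (2s)^2
s = 1.3 × 10^-3 M
Check: s = 1.3 x 10^-3 ≪ 0.71, so the approximation is valid.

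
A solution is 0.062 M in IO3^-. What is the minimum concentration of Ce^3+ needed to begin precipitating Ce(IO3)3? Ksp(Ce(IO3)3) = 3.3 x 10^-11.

Ce(IO3)3(s) ⇌ Ce^3+ + 3 IO3^-
Ksp = [Ce^3+][IO3^-]^3
Precipitation begins when Q = Ksp. With [IO3^-] = 0.062 M:
3.3 x 10^-11 = (0.062)^3 × [Ce^3+]
[Ce^3+] = (3.3 x 10^-11 / 2.38 x 10^-4) = 1.4 × 10^-7 M

[Ce^3+] = 1.4 × 10^-7 M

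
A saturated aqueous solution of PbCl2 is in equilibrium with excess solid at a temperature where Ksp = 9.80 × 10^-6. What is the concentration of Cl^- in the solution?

PbCl2(s) <=> Pb^2+(aq) + 2 Cl^-(aq)
Ksp = [Pb^2+][Cl^-]^2
With molar solubility s: [Pb^2+] = s, [Cl^-] = 2s.
Substituting: Ksp = s(2s)^2 = 4s^3
s^3 = 9.80 × 10^-6 / 4, so s = 1.348 × 10^-2 M
[Cl^-] = 2s = 2.70 × 10^-2 M

[Cl^-] = 2.70e-2 M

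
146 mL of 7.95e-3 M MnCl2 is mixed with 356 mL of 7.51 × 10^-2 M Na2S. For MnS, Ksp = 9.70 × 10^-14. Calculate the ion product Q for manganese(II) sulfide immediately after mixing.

Q ≈ 1.23e-4

Total volume = 146 + 356 = 502 mL.
[Mn^2+] = 7.95 × 10^-3 × (146/502) = 2.312 × 10^-3 M
[S^2-] = 7.51 × 10^-2 × (356/502) = 5.326 x 10^-2 M
MnS(s) <=> Mn^2+ + S^2-, so Q = [Mn^2+][S^2-]
Q = (2.312 × 10^-3)(5.326 × 10^-2) = 1.23 x 10^-4
Q > Ksp, so MnS will precipitate.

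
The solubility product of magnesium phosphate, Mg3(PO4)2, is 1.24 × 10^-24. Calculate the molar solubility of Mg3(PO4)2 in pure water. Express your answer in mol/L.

6.49 × 10^-6 M

Mg3(PO4)2(s) ⇌ 3 Mg^2+ + 2 PO4^3-
Ksp = [Mg^2+]^3[PO4^3-]^2
For each mole of Mg3(PO4)2 that dissolves: [Mg^2+] = 3s, [PO4^3-] = 2s.
So Ksp = (3s)^3 × (2s)^2 = 108s^5
Solving, s = (1.24 × 10^-24/108)^(1/5) = 6.49 × 10^-6 M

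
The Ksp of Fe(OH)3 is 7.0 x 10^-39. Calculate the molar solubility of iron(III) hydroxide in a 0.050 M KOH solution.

Fe(OH)3(s) ⇌ Fe^3+ + 3 OH^-
Ksp = [Fe^3+][OH^-]^3
If s mol/L dissolves here, [Fe^3+] = s, [OH^-] = 0.050 + 3s ≈ 0.050 (since OH^- from KOH dominates).
Ksp ≈ s × (0.050)^3
s = 5.6 × 10^-35 M
Check: 3s = 1.7 × 10^-34 ≪ 0.050, so the approximation is valid.

5.6e-35 M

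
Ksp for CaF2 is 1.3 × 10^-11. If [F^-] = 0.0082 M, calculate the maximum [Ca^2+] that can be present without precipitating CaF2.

CaF2(s) ⇌ Ca^2+(aq) + 2 F^-(aq)
Ksp = [Ca^2+][F^-]^2
Precipitation begins when Q = Ksp. With [F^-] = 0.0082 M:
1.3 × 10^-11 = (0.0082)^2 × [Ca^2+]
[Ca^2+] = (1.3 × 10^-11 / 6.72 x 10^-5) = 1.9 x 10^-7 M

[Ca^2+] ≈ 1.9 x 10^-7 M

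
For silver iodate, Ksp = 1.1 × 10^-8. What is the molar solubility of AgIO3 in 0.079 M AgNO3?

AgIO3(s) ⇌ Ag^+ + IO3^-
Ksp = [Ag^+][IO3^-]
If s mol/L dissolves here, [Ag^+] = 0.079 + s ≈ 0.079, [IO3^-] = s (Ksp is small, so little additional dissolves).
Ksp ≈ 0.079 × s
s = 1.4 × 10^-7 M
Check: s = 1.4 × 10^-7 ≪ 0.079, so the approximation is valid.

1.4 × 10^-7 M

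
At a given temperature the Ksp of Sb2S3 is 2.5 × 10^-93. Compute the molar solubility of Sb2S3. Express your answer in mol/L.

Sb2S3(s) <=> 2 Sb^3+(aq) + 3 S^2-(aq)
Ksp = [Sb^3+]^2[S^2-]^3
Let s = molar solubility. Then [Sb^3+] = 2s and [S^2-] = 3s.
Ksp = (2s)^2(3s)^3 = 108s^5
s^5 = 2.5 × 10^-93 / 108, so s = 1.2 × 10^-19 M

s = 1.2 x 10^-19 M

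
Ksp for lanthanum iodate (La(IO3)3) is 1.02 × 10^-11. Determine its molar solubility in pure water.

7.84 × 10^-4 M

La(IO3)3(s) ⇌ La^3+(aq) + 3 IO3^-(aq)
Ksp = [La^3+][IO3^-]^3
If s mol/L of La(IO3)3 dissolves, [La^3+] = s and [IO3^-] = 3s.
Ksp = s(3s)^3 = 27s^4
s = (1.02 × 10^-11 / 27)^(1/4) = 7.84 x 10^-4 M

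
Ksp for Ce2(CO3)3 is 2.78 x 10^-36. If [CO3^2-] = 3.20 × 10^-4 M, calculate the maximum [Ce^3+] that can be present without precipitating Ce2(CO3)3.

[Ce^3+] = 2.91 × 10^-13 M

Ce2(CO3)3(s) ⇌ 2 Ce^3+(aq) + 3 CO3^2-(aq)
Ksp = [Ce^3+]^2[CO3^2-]^3
Precipitation begins when Q = Ksp. With [CO3^2-] = 3.20 × 10^-4 M:
2.78 x 10^-36 = (3.20 × 10^-4)^3 × [Ce^3+]^2
[Ce^3+] = (2.78 x 10^-36 / 3.277 x 10^-11)^(1/2) = 2.91 × 10^-13 M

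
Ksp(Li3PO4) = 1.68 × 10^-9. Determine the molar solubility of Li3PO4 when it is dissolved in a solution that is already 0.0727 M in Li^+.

Li3PO4(s) ⇌ 3 Li^+(aq) + PO4^3-(aq)
Ksp = [Li^+]^3[PO4^3-]
If s mol/L dissolves here, [Li^+] = 0.0727 + 3s ≈ 0.0727, [PO4^3-] = s (common-ion effect: Li^+ is already 0.0727 M).
Ksp ≈ (0.0727)^3 × s
s = 4.37 x 10^-6 M
Check: 3s = 1.3 × 10^-5 ≪ 0.0727, so the approximation is valid.

s = 4.37e-6 M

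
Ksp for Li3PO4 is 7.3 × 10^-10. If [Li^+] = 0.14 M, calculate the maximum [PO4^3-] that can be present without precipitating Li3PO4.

Li3PO4(s) ⇌ 3 Li^+(aq) + PO4^3-(aq)
Ksp = [Li^+]^3[PO4^3-]
Precipitation begins when Q = Ksp. With [Li^+] = 0.14 M:
7.3 × 10^-10 = (0.14)^3 × [PO4^3-]
[PO4^3-] = (7.3 × 10^-10 / 2.74 x 10^-3) = 2.7 × 10^-7 M

[PO4^3-] ≈ 2.7 × 10^-7 M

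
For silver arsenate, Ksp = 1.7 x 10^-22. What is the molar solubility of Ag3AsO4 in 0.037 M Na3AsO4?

Ag3AsO4(s) <=> 3 Ag^+ + AsO4^3-
Ksp = [Ag^+]^3[AsO4^3-]
If s mol/L dissolves here, [Ag^+] = 3s, [AsO4^3-] = 0.037 + s ≈ 0.037 (Ksp is small, so little additional dissolves).
Ksp ≈ (3s)^3 × 0.037
s = 5.5 × 10^-8 M
Check: s = 5.5 × 10^-8 ≪ 0.037, so the approximation is valid.

s = 5.5e-8 M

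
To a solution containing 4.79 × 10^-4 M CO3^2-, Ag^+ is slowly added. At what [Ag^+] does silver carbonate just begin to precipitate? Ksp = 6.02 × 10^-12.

Ag2CO3(s) ⇌ 2 Ag^+(aq) + CO3^2-(aq)
Ksp = [Ag^+]^2[CO3^2-]
Precipitation begins when Q = Ksp. With [CO3^2-] = 4.79 × 10^-4 M:
6.02 × 10^-12 = (4.79 × 10^-4) × [Ag^+]^2
[Ag^+] = (6.02 × 10^-12 / 4.79 × 10^-4)^(1/2) = 1.12 × 10^-4 M

1.12 x 10^-4 M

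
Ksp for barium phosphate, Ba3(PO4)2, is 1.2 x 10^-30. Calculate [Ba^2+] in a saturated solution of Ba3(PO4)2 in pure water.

[Ba^2+] ≈ 1.2 x 10^-6 M

Ba3(PO4)2(s) <=> 3 Ba^2+ + 2 PO4^3-
Ksp = [Ba^2+]^3[PO4^3-]^2
Let s = molar solubility. Then [Ba^2+] = 3s and [PO4^3-] = 2s.
Ksp = (3s)^3(2s)^2 = 108s^5
s = (1.2 x 10^-30 / 108)^(1/5) = 4.07 × 10^-7 M
[Ba^2+] = 3s = 1.2 × 10^-6 M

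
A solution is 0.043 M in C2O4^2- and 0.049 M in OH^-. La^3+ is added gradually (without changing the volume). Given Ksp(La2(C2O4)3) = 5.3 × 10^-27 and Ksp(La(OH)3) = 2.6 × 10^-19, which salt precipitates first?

La(OH)3

Precipitation of each salt starts when its ion product equals its Ksp.
For La2(C2O4)3: 5.3 × 10^-27 = (0.043)^3 × [La^3+]^2  ⇒  [La^3+] = 8.2 × 10^-12 M.
For La(OH)3: 2.6 × 10^-19 = (0.049)^3 × [La^3+]  ⇒  [La^3+] = 2.2 × 10^-15 M.
The salt with the lower threshold [La^3+] precipitates first: La(OH)3.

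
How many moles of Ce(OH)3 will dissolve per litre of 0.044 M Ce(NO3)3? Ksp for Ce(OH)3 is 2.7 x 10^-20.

2.8e-7 M

Ce(OH)3(s) <=> Ce^3+(aq) + 3 OH^-(aq)
Ksp = [Ce^3+][OH^-]^3
Let s = moles of Ce(OH)3 that dissolve per litre. [Ce^3+] = 0.044 + s ≈ 0.044, [OH^-] = 3s (since Ce^3+ from Ce(NO3)3 dominates).
Ksp ≈ 0.044 × (3s)^3
s = 2.8 × 10^-7 M
Check: s = 2.8 × 10^-7 ≪ 0.044, so the approximation is valid.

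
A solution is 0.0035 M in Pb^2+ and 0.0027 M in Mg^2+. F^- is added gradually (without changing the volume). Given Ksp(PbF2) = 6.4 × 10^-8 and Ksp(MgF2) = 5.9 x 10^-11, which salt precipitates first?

MgF2

Precipitation of each salt starts when its ion product equals its Ksp.
For PbF2: 6.4 × 10^-8 = 0.0035 × [F^-]^2  ⇒  [F^-] = 4.3 × 10^-3 M.
For MgF2: 5.9 x 10^-11 = 0.0027 × [F^-]^2  ⇒  [F^-] = 1.5 × 10^-4 M.
The salt with the lower threshold [F^-] precipitates first: MgF2.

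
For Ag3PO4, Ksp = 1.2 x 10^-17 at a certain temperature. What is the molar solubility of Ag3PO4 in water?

Ag3PO4(s) ⇌ 3 Ag^+(aq) + PO4^3-(aq)
Ksp = [Ag^+]^3[PO4^3-]
With molar solubility s: [Ag^+] = 3s, [PO4^3-] = s.
So Ksp = (3s)^3 × s = 27s^4
s^4 = 1.2 x 10^-17 / 27, so s = 2.6 x 10^-5 M

s = 2.6e-5 M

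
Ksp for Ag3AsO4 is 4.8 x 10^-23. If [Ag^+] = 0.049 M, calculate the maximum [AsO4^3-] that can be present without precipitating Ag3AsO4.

[AsO4^3-] ≈ 4.1e-19 M

Ag3AsO4(s) ⇌ 3 Ag^+ + AsO4^3-
Ksp = [Ag^+]^3[AsO4^3-]
Precipitation begins when Q = Ksp. With [Ag^+] = 0.049 M:
4.8 x 10^-23 = (0.049)^3 × [AsO4^3-]
[AsO4^3-] = (4.8 x 10^-23 / 1.18 × 10^-4) = 4.1 x 10^-19 M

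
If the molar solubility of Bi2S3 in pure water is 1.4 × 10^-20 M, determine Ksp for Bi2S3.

Bi2S3(s) ⇌ 2 Bi^3+(aq) + 3 S^2-(aq)
If s mol/L of Bi2S3 dissolves, [Bi^3+] = 2s and [S^2-] = 3s.
Ksp = [Bi^3+]^2[S^2-]^3
Substituting: Ksp = (2s)^2(3s)^3 = 108s^5
With s = 1.4 x 10^-20: Ksp = 5.8 x 10^-98

Ksp ≈ 5.8 × 10^-98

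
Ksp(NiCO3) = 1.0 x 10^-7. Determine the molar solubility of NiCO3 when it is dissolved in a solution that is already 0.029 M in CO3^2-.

NiCO3(s) ⇌ Ni^2+ + CO3^2-
Ksp = [Ni^2+][CO3^2-]
If s mol/L dissolves here, [Ni^2+] = s, [CO3^2-] = 0.029 + s ≈ 0.029 (common-ion effect: CO3^2- is already 0.029 M).
Ksp ≈ s × 0.029
s = 3.4 × 10^-6 M
Check: s = 3.4 × 10^-6 ≪ 0.029, so the approximation is valid.

3.4e-6 M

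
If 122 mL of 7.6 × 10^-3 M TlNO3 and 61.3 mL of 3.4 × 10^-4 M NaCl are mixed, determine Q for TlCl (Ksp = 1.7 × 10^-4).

Total volume = 122 + 61.3 = 183.3 mL.
[Tl^+] = 7.6 x 10^-3 × (122/183.3) = 5.06 x 10^-3 M
[Cl^-] = 3.4 x 10^-4 × (61.3/183.3) = 1.14 × 10^-4 M
TlCl(s) ⇌ Tl^+ + Cl^-, so Q = [Tl^+][Cl^-]
Q = (5.06 × 10^-3)(1.14 × 10^-4) = 5.8 × 10^-7
Q < Ksp, so no precipitate of TlCl forms.

5.8 × 10^-7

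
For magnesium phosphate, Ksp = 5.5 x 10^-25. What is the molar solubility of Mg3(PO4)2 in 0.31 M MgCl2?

s ≈ 2.1 × 10^-12 M

Mg3(PO4)2(s) <=> 3 Mg^2+ + 2 PO4^3-
Ksp = [Mg^2+]^3[PO4^3-]^2
Let s = moles of Mg3(PO4)2 that dissolve per litre. [Mg^2+] = 0.31 + 3s ≈ 0.31, [PO4^3-] = 2s (since Mg^2+ from MgCl2 dominates).
Ksp ≈ (0.31)^3 × (2s)^2
s = 2.1 x 10^-12 M
Check: 3s = 6.4 × 10^-12 ≪ 0.31, so the approximation is valid.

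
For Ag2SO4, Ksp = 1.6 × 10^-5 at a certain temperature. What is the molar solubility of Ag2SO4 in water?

1.6 × 10^-2 M

Ag2SO4(s) <=> 2 Ag^+(aq) + SO4^2-(aq)
Ksp = [Ag^+]^2[SO4^2-]
For each mole of Ag2SO4 that dissolves: [Ag^+] = 2s, [SO4^2-] = s.
Substituting: Ksp = (2s)^2s = 4s^3
Solving, s = (1.6 × 10^-5/4)^(1/3) = 1.6 x 10^-2 M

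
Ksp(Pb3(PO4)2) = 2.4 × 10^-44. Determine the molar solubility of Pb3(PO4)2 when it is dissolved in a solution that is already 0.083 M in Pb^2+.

Pb3(PO4)2(s) <=> 3 Pb^2+(aq) + 2 PO4^3-(aq)
Ksp = [Pb^2+]^3[PO4^3-]^2
Let s = moles of Pb3(PO4)2 that dissolve per litre. [Pb^2+] = 0.083 + 3s ≈ 0.083, [PO4^3-] = 2s (common-ion effect: Pb^2+ is already 0.083 M).
Ksp ≈ (0.083)^3 × (2s)^2
s = 3.2 × 10^-21 M
Check: 3s = 9.7 x 10^-21 ≪ 0.083, so the approximation is valid.

s = 3.2 × 10^-21 M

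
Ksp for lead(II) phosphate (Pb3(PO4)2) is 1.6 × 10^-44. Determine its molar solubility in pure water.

Pb3(PO4)2(s) ⇌ 3 Pb^2+(aq) + 2 PO4^3-(aq)
Ksp = [Pb^2+]^3[PO4^3-]^2
For each mole of Pb3(PO4)2 that dissolves: [Pb^2+] = 3s, [PO4^3-] = 2s.
Substituting: Ksp = (3s)^3(2s)^2 = 108s^5
s = (1.6 × 10^-44 / 108)^(1/5) = 6.8 x 10^-10 M

6.8e-10 M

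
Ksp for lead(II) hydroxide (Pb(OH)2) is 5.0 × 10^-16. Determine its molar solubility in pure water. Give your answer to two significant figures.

s ≈ 5.0e-6 M

Pb(OH)2(s) <=> Pb^2+ + 2 OH^-
Ksp = [Pb^2+][OH^-]^2
Let s = molar solubility. Then [Pb^2+] = s and [OH^-] = 2s.
Ksp = s(2s)^2 = 4s^3
s^3 = 5.0 × 10^-16 / 4, so s = 5.0 x 10^-6 M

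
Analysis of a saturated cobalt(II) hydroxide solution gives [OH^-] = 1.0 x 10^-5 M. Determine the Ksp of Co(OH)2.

Ksp ≈ 5.0e-16

Co(OH)2(s) <=> Co^2+(aq) + 2 OH^-(aq)
Stoichiometry gives [Co^2+] = (1/2)[OH^-] = 5.00 × 10^-6 M.
Ksp = [Co^2+][OH^-]^2
Ksp = 5.00 x 10^-6 × (1.0 × 10^-5)^2 = 5.0 × 10^-16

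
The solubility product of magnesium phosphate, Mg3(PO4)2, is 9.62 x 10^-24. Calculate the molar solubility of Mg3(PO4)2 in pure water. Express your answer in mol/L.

Mg3(PO4)2(s) <=> 3 Mg^2+(aq) + 2 PO4^3-(aq)
Ksp = [Mg^2+]^3[PO4^3-]^2
Let s = molar solubility. Then [Mg^2+] = 3s and [PO4^3-] = 2s.
So Ksp = (3s)^3 × (2s)^2 = 108s^5
Solving, s = (9.62 x 10^-24/108)^(1/5) = 9.77 × 10^-6 M

9.77e-6 M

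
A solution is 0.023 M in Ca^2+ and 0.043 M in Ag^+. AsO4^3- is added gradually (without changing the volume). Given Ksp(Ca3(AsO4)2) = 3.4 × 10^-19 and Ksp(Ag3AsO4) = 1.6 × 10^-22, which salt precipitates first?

Ag3AsO4

Precipitation of each salt starts when its ion product equals its Ksp.
For Ca3(AsO4)2: 3.4 × 10^-19 = (0.023)^3 × [AsO4^3-]^2  ⇒  [AsO4^3-] = 1.7 x 10^-7 M.
For Ag3AsO4: 1.6 × 10^-22 = (0.043)^3 × [AsO4^3-]  ⇒  [AsO4^3-] = 2.0 × 10^-18 M.
The salt with the lower threshold [AsO4^3-] precipitates first: Ag3AsO4.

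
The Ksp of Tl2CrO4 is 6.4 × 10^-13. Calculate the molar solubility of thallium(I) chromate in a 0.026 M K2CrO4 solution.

Tl2CrO4(s) <=> 2 Tl^+ + CrO4^2-
Ksp = [Tl^+]^2[CrO4^2-]
Let s be the molar solubility in this solution. [Tl^+] = 2s, [CrO4^2-] = 0.026 + s ≈ 0.026 (common-ion effect: CrO4^2- is already 0.026 M).
Ksp ≈ (2s)^2 × 0.026
s = 2.5 × 10^-6 M
Check: s = 2.5 x 10^-6 ≪ 0.026, so the approximation is valid.

2.5 x 10^-6 M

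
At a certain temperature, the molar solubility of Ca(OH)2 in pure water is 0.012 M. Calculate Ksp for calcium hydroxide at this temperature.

Ca(OH)2(s) ⇌ Ca^2+ + 2 OH^-
If s mol/L of Ca(OH)2 dissolves, [Ca^2+] = s and [OH^-] = 2s.
Ksp = [Ca^2+][OH^-]^2
Ksp = s(2s)^2 = 4s^3
Ksp = 4 × (1.2 x 10^-2)^3 = 6.9 × 10^-6

Ksp = 6.9 × 10^-6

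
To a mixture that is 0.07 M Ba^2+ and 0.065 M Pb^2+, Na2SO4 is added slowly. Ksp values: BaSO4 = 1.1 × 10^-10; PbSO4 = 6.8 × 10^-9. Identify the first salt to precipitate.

Precipitation of each salt starts when its ion product equals its Ksp.
For BaSO4: 1.1 × 10^-10 = 0.07 × [SO4^2-]  ⇒  [SO4^2-] = 1.6 × 10^-9 M.
For PbSO4: 6.8 × 10^-9 = 0.065 × [SO4^2-]  ⇒  [SO4^2-] = 1.0 x 10^-7 M.
The salt with the lower threshold [SO4^2-] precipitates first: BaSO4.

BaSO4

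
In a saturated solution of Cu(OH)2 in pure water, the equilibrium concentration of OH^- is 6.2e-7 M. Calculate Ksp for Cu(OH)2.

Cu(OH)2(s) <=> Cu^2+(aq) + 2 OH^-(aq)
Stoichiometry gives [Cu^2+] = (1/2)[OH^-] = 3.10 × 10^-7 M.
Ksp = [Cu^2+][OH^-]^2
Ksp = 3.10 x 10^-7 × (6.2 × 10^-7)^2 = 1.2 × 10^-19

Ksp ≈ 1.2e-19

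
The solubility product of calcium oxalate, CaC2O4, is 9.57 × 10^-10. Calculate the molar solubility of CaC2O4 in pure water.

s = 3.09 × 10^-5 M

CaC2O4(s) ⇌ Ca^2+(aq) + C2O4^2-(aq)
Ksp = [Ca^2+][C2O4^2-]
Let s = molar solubility. Then [Ca^2+] = s and [C2O4^2-] = s.
Ksp = s^2
s = √(9.57 × 10^-10) = 3.09 x 10^-5 M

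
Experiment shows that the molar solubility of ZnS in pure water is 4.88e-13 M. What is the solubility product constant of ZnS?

ZnS(s) ⇌ Zn^2+ + S^2-
With molar solubility s: [Zn^2+] = s, [S^2-] = s.
Ksp = [Zn^2+][S^2-]
Ksp = s^2
With s = 4.88 x 10^-13: Ksp = 2.38 × 10^-25

Ksp ≈ 2.38 x 10^-25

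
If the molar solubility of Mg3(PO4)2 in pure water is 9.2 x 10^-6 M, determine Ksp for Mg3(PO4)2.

Ksp = 7.1e-24

Mg3(PO4)2(s) ⇌ 3 Mg^2+(aq) + 2 PO4^3-(aq)
If s mol/L of Mg3(PO4)2 dissolves, [Mg^2+] = 3s and [PO4^3-] = 2s.
Ksp = [Mg^2+]^3[PO4^3-]^2
So Ksp = (3s)^3 × (2s)^2 = 108s^5
With s = 9.2 × 10^-6: Ksp = 7.1 × 10^-24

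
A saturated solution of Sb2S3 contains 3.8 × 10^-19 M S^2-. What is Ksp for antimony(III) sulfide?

Sb2S3(s) ⇌ 2 Sb^3+(aq) + 3 S^2-(aq)
Stoichiometry gives [Sb^3+] = (2/3)[S^2-] = 2.53 x 10^-19 M.
Ksp = [Sb^3+]^2[S^2-]^3
Ksp = (2.53 × 10^-19)^2 × (3.8 x 10^-19)^3 = 3.5 × 10^-93

3.5e-93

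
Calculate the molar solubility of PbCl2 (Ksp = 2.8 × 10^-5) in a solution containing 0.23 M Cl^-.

5.3e-4 M

PbCl2(s) ⇌ Pb^2+ + 2 Cl^-
Ksp = [Pb^2+][Cl^-]^2
If s mol/L dissolves here, [Pb^2+] = s, [Cl^-] = 0.23 + 2s ≈ 0.23 (common-ion effect: Cl^- is already 0.23 M).
Ksp ≈ s × (0.23)^2
s = 5.3 × 10^-4 M
Check: 2s = 1.1 x 10^-3 ≪ 0.23, so the approximation is valid.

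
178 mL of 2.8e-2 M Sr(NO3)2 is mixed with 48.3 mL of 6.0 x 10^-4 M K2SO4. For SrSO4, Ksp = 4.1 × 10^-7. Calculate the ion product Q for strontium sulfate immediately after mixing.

Q ≈ 2.8 × 10^-6

Total volume = 178 + 48.3 = 226.3 mL.
[Sr^2+] = 2.8 x 10^-2 × (178/226.3) = 2.20 × 10^-2 M
[SO4^2-] = 6.0 × 10^-4 × (48.3/226.3) = 1.28 x 10^-4 M
SrSO4(s) ⇌ Sr^2+ + SO4^2-, so Q = [Sr^2+][SO4^2-]
Q = (2.20 × 10^-2)(1.28 × 10^-4) = 2.8 × 10^-6
Q > Ksp, so SrSO4 will precipitate.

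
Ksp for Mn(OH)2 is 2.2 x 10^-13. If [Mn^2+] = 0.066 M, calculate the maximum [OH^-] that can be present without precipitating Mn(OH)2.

[OH^-] = 1.8 × 10^-6 M

Mn(OH)2(s) ⇌ Mn^2+(aq) + 2 OH^-(aq)
Ksp = [Mn^2+][OH^-]^2
Precipitation begins when Q = Ksp. With [Mn^2+] = 0.066 M:
2.2 x 10^-13 = (0.066) × [OH^-]^2
[OH^-] = (2.2 x 10^-13 / 6.6 × 10^-2)^(1/2) = 1.8 × 10^-6 M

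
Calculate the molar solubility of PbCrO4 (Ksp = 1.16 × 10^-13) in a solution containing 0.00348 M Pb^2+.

PbCrO4(s) <=> Pb^2+ + CrO4^2-
Ksp = [Pb^2+][CrO4^2-]
Let s be the molar solubility in this solution. [Pb^2+] = 0.00348 + s ≈ 0.00348, [CrO4^2-] = s (since the Pb^2+ already present dominates).
Ksp ≈ 0.00348 × s
s = 3.33 x 10^-11 M
Check: s = 3.3 × 10^-11 ≪ 0.00348, so the approximation is valid.

s ≈ 3.33 x 10^-11 M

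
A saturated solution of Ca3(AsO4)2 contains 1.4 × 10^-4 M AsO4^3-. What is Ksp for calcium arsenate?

Ksp ≈ 1.8 x 10^-19

Ca3(AsO4)2(s) <=> 3 Ca^2+ + 2 AsO4^3-
Stoichiometry gives [Ca^2+] = (3/2)[AsO4^3-] = 2.10 × 10^-4 M.
Ksp = [Ca^2+]^3[AsO4^3-]^2
Ksp = (2.10 × 10^-4)^3 × (1.4 × 10^-4)^2 = 1.8 × 10^-19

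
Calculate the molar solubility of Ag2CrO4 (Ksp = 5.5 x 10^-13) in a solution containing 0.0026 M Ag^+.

s ≈ 8.1e-8 M

Ag2CrO4(s) ⇌ 2 Ag^+ + CrO4^2-
Ksp = [Ag^+]^2[CrO4^2-]
Let s = moles of Ag2CrO4 that dissolve per litre. [Ag^+] = 0.0026 + 2s ≈ 0.0026, [CrO4^2-] = s (since the Ag^+ already present dominates).
Ksp ≈ (0.0026)^2 × s
s = 8.1 × 10^-8 M
Check: 2s = 1.6 x 10^-7 ≪ 0.0026, so the approximation is valid.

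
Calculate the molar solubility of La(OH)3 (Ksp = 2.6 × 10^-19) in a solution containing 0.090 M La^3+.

La(OH)3(s) <=> La^3+ + 3 OH^-
Ksp = [La^3+][OH^-]^3
Let s be the molar solubility in this solution. [La^3+] = 0.090 + s ≈ 0.090, [OH^-] = 3s (common-ion effect: La^3+ is already 0.090 M).
Ksp ≈ 0.090 × (3s)^3
s = 4.7 x 10^-7 M
Check: s = 4.7 × 10^-7 ≪ 0.090, so the approximation is valid.

s ≈ 4.7 x 10^-7 M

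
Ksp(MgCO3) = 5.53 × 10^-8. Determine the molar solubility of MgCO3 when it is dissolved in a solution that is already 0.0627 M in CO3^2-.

MgCO3(s) ⇌ Mg^2+(aq) + CO3^2-(aq)
Ksp = [Mg^2+][CO3^2-]
Let s be the molar solubility in this solution. [Mg^2+] = s, [CO3^2-] = 0.0627 + s ≈ 0.0627 (since the CO3^2- already present dominates).
Ksp ≈ s × 0.0627
s = 8.82 × 10^-7 M
Check: s = 8.8 × 10^-7 ≪ 0.0627, so the approximation is valid.

s = 8.82e-7 M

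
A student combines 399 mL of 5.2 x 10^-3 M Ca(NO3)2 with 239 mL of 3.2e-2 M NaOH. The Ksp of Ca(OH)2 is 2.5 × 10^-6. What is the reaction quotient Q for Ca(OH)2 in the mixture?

4.7 x 10^-7

Total volume = 399 + 239 = 638 mL.
[Ca^2+] = 5.2 x 10^-3 × (399/638) = 3.25 × 10^-3 M
[OH^-] = 3.2 × 10^-2 × (239/638) = 1.20 x 10^-2 M
Ca(OH)2(s) <=> Ca^2+ + 2 OH^-, so Q = [Ca^2+][OH^-]^2
Q = (3.25 x 10^-3)(1.20 × 10^-2)^2 = 4.7 × 10^-7
Q < Ksp, so no precipitate of Ca(OH)2 forms.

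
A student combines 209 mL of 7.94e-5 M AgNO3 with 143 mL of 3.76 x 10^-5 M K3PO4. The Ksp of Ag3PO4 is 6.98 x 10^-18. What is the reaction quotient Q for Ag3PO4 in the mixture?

Total volume = 209 + 143 = 352 mL.
[Ag^+] = 7.94 × 10^-5 × (209/352) = 4.714 × 10^-5 M
[PO4^3-] = 3.76 × 10^-5 × (143/352) = 1.528 x 10^-5 M
Ag3PO4(s) ⇌ 3 Ag^+(aq) + PO4^3-(aq), so Q = [Ag^+]^3[PO4^3-]
Q = (4.714 × 10^-5)^3(1.528 x 10^-5) = 1.60 x 10^-18
Q < Ksp, so no precipitate of Ag3PO4 forms.

1.60e-18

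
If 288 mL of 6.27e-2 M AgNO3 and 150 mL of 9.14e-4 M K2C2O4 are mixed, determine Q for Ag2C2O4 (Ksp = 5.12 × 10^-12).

Total volume = 288 + 150 = 438 mL.
[Ag^+] = 6.27 x 10^-2 × (288/438) = 4.123 x 10^-2 M
[C2O4^2-] = 9.14 × 10^-4 × (150/438) = 3.130 × 10^-4 M
Ag2C2O4(s) ⇌ 2 Ag^+(aq) + C2O4^2-(aq), so Q = [Ag^+]^2[C2O4^2-]
Q = (4.123 × 10^-2)^2(3.130 x 10^-4) = 5.32 × 10^-7
Q > Ksp, so Ag2C2O4 will precipitate.

Q = 5.32e-7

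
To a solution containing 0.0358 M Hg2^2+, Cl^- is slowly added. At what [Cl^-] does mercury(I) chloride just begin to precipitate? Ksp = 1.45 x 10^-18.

Hg2Cl2(s) ⇌ Hg2^2+ + 2 Cl^-
Ksp = [Hg2^2+][Cl^-]^2
Precipitation begins when Q = Ksp. With [Hg2^2+] = 0.0358 M:
1.45 x 10^-18 = (0.0358) × [Cl^-]^2
[Cl^-] = (1.45 x 10^-18 / 3.58 × 10^-2)^(1/2) = 6.36 × 10^-9 M

[Cl^-] ≈ 6.36 x 10^-9 M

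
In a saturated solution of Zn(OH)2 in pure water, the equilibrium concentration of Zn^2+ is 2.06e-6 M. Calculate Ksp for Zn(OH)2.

Ksp = 3.50 × 10^-17

Zn(OH)2(s) ⇌ Zn^2+(aq) + 2 OH^-(aq)
Stoichiometry gives [OH^-] = (2/1)[Zn^2+] = 4.120 × 10^-6 M.
Ksp = [Zn^2+][OH^-]^2
Ksp = 2.06 × 10^-6 × (4.120 x 10^-6)^2 = 3.50 × 10^-17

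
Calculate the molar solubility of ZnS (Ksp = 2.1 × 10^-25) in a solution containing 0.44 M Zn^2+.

s ≈ 4.8 × 10^-25 M

ZnS(s) ⇌ Zn^2+(aq) + S^2-(aq)
Ksp = [Zn^2+][S^2-]
If s mol/L dissolves here, [Zn^2+] = 0.44 + s ≈ 0.44, [S^2-] = s (since the Zn^2+ already present dominates).
Ksp ≈ 0.44 × s
s = 4.8 x 10^-25 M
Check: s = 4.8 x 10^-25 ≪ 0.44, so the approximation is valid.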